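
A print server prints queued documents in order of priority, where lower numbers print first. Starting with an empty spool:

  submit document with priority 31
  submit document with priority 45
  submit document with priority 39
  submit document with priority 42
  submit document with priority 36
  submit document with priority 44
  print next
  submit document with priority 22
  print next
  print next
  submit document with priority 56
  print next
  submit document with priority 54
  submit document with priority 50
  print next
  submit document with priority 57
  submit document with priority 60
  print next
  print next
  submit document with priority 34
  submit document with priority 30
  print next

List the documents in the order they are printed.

[31, 22, 36, 39, 42, 44, 45, 30]

insert 31 → {31}
insert 45 → {31, 45}
insert 39 → {31, 39, 45}
insert 42 → {31, 39, 42, 45}
insert 36 → {31, 36, 39, 42, 45}
insert 44 → {31, 36, 39, 42, 44, 45}
print next → 31; now {36, 39, 42, 44, 45}
insert 22 → {22, 36, 39, 42, 44, 45}
print next → 22; now {36, 39, 42, 44, 45}
print next → 36; now {39, 42, 44, 45}
insert 56 → {39, 42, 44, 45, 56}
print next → 39; now {42, 44, 45, 56}
insert 54 → {42, 44, 45, 54, 56}
insert 50 → {42, 44, 45, 50, 54, 56}
print next → 42; now {44, 45, 50, 54, 56}
insert 57 → {44, 45, 50, 54, 56, 57}
insert 60 → {44, 45, 50, 54, 56, 57, 60}
print next → 44; now {45, 50, 54, 56, 57, 60}
print next → 45; now {50, 54, 56, 57, 60}
insert 34 → {34, 50, 54, 56, 57, 60}
insert 30 → {30, 34, 50, 54, 56, 57, 60}
print next → 30; now {34, 50, 54, 56, 57, 60}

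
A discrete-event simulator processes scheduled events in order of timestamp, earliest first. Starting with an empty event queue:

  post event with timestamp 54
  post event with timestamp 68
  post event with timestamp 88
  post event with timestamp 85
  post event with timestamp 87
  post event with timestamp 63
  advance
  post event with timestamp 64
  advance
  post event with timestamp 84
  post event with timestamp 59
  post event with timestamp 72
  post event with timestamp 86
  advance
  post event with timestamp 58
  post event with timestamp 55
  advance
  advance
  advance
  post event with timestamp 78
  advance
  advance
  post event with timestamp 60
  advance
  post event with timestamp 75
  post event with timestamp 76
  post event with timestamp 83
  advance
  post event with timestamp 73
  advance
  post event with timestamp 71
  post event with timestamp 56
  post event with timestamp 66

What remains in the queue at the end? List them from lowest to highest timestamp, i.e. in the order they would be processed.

56 → 66 → 71 → 76 → 78 → 83 → 84 → 85 → 86 → 87 → 88

insert 54 → {54}
insert 68 → {54, 68}
insert 88 → {54, 68, 88}
insert 85 → {54, 68, 85, 88}
insert 87 → {54, 68, 85, 87, 88}
insert 63 → {54, 63, 68, 85, 87, 88}
advance → 54; now {63, 68, 85, 87, 88}
insert 64 → {63, 64, 68, 85, 87, 88}
advance → 63; now {64, 68, 85, 87, 88}
insert 84 → {64, 68, 84, 85, 87, 88}
insert 59 → {59, 64, 68, 84, 85, 87, 88}
insert 72 → {59, 64, 68, 72, 84, 85, 87, 88}
insert 86 → {59, 64, 68, 72, 84, 85, 86, 87, 88}
advance → 59; now {64, 68, 72, 84, 85, 86, 87, 88}
insert 58 → {58, 64, 68, 72, 84, 85, 86, 87, 88}
insert 55 → {55, 58, 64, 68, 72, 84, 85, 86, 87, 88}
advance → 55; now {58, 64, 68, 72, 84, 85, 86, 87, 88}
advance → 58; now {64, 68, 72, 84, 85, 86, 87, 88}
advance → 64; now {68, 72, 84, 85, 86, 87, 88}
insert 78 → {68, 72, 78, 84, 85, 86, 87, 88}
advance → 68; now {72, 78, 84, 85, 86, 87, 88}
advance → 72; now {78, 84, 85, 86, 87, 88}
insert 60 → {60, 78, 84, 85, 86, 87, 88}
advance → 60; now {78, 84, 85, 86, 87, 88}
insert 75 → {75, 78, 84, 85, 86, 87, 88}
insert 76 → {75, 76, 78, 84, 85, 86, 87, 88}
insert 83 → {75, 76, 78, 83, 84, 85, 86, 87, 88}
advance → 75; now {76, 78, 83, 84, 85, 86, 87, 88}
insert 73 → {73, 76, 78, 83, 84, 85, 86, 87, 88}
advance → 73; now {76, 78, 83, 84, 85, 86, 87, 88}
insert 71 → {71, 76, 78, 83, 84, 85, 86, 87, 88}
insert 56 → {56, 71, 76, 78, 83, 84, 85, 86, 87, 88}
insert 66 → {56, 66, 71, 76, 78, 83, 84, 85, 86, 87, 88}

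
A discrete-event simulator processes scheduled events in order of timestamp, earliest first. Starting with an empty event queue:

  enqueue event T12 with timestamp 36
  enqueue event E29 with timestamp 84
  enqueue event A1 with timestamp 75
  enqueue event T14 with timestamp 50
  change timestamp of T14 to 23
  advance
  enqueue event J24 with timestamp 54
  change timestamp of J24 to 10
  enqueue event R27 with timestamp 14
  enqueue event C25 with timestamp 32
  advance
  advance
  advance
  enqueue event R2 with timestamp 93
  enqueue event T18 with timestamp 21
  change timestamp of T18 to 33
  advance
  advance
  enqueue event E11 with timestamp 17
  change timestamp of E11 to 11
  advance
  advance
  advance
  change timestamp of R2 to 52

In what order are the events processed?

[T14, J24, R27, C25, T18, T12, E11, A1, E29]

add T12 (timestamp 36) → {T12:36}
add E29 (timestamp 84) → {T12:36, E29:84}
add A1 (timestamp 75) → {T12:36, A1:75, E29:84}
add T14 (timestamp 50) → {T12:36, T14:50, A1:75, E29:84}
update T14 to timestamp 23 → {T14:23, T12:36, A1:75, E29:84}
advance → T14; now {T12:36, A1:75, E29:84}
add J24 (timestamp 54) → {T12:36, J24:54, A1:75, E29:84}
update J24 to timestamp 10 → {J24:10, T12:36, A1:75, E29:84}
add R27 (timestamp 14) → {J24:10, R27:14, T12:36, A1:75, E29:84}
add C25 (timestamp 32) → {J24:10, R27:14, C25:32, T12:36, A1:75, E29:84}
advance → J24; now {R27:14, C25:32, T12:36, A1:75, E29:84}
advance → R27; now {C25:32, T12:36, A1:75, E29:84}
advance → C25; now {T12:36, A1:75, E29:84}
add R2 (timestamp 93) → {T12:36, A1:75, E29:84, R2:93}
add T18 (timestamp 21) → {T18:21, T12:36, A1:75, E29:84, R2:93}
update T18 to timestamp 33 → {T18:33, T12:36, A1:75, E29:84, R2:93}
advance → T18; now {T12:36, A1:75, E29:84, R2:93}
advance → T12; now {A1:75, E29:84, R2:93}
add E11 (timestamp 17) → {E11:17, A1:75, E29:84, R2:93}
update E11 to timestamp 11 → {E11:11, A1:75, E29:84, R2:93}
advance → E11; now {A1:75, E29:84, R2:93}
advance → A1; now {E29:84, R2:93}
advance → E29; now {R2:93}
update R2 to timestamp 52 → {R2:52}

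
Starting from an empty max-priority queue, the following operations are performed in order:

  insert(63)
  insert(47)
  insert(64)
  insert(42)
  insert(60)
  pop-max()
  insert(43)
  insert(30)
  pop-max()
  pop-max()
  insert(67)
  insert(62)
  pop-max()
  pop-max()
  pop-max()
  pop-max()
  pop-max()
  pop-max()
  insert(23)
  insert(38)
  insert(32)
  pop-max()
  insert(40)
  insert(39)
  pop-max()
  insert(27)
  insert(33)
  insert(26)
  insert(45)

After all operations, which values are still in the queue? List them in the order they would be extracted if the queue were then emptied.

insert 63 → {63}
insert 47 → {63, 47}
insert 64 → {64, 63, 47}
insert 42 → {64, 63, 47, 42}
insert 60 → {64, 63, 60, 47, 42}
pop-max → 64; now {63, 60, 47, 42}
insert 43 → {63, 60, 47, 43, 42}
insert 30 → {63, 60, 47, 43, 42, 30}
pop-max → 63; now {60, 47, 43, 42, 30}
pop-max → 60; now {47, 43, 42, 30}
insert 67 → {67, 47, 43, 42, 30}
insert 62 → {67, 62, 47, 43, 42, 30}
pop-max → 67; now {62, 47, 43, 42, 30}
pop-max → 62; now {47, 43, 42, 30}
pop-max → 47; now {43, 42, 30}
pop-max → 43; now {42, 30}
pop-max → 42; now {30}
pop-max → 30; now {}
insert 23 → {23}
insert 38 → {38, 23}
insert 32 → {38, 32, 23}
pop-max → 38; now {32, 23}
insert 40 → {40, 32, 23}
insert 39 → {40, 39, 32, 23}
pop-max → 40; now {39, 32, 23}
insert 27 → {39, 32, 27, 23}
insert 33 → {39, 33, 32, 27, 23}
insert 26 → {39, 33, 32, 27, 26, 23}
insert 45 → {45, 39, 33, 32, 27, 26, 23}

45 → 39 → 33 → 32 → 27 → 26 → 23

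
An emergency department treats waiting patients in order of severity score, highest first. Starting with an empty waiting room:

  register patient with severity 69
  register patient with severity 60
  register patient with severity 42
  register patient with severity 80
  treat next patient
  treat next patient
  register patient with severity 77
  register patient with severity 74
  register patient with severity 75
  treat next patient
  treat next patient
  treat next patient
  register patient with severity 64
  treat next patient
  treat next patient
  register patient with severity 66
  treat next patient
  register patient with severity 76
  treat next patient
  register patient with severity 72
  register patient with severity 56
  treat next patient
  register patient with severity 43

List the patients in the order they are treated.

insert 69 → {69}
insert 60 → {69, 60}
insert 42 → {69, 60, 42}
insert 80 → {80, 69, 60, 42}
treat next patient → 80; now {69, 60, 42}
treat next patient → 69; now {60, 42}
insert 77 → {77, 60, 42}
insert 74 → {77, 74, 60, 42}
insert 75 → {77, 75, 74, 60, 42}
treat next patient → 77; now {75, 74, 60, 42}
treat next patient → 75; now {74, 60, 42}
treat next patient → 74; now {60, 42}
insert 64 → {64, 60, 42}
treat next patient → 64; now {60, 42}
treat next patient → 60; now {42}
insert 66 → {66, 42}
treat next patient → 66; now {42}
insert 76 → {76, 42}
treat next patient → 76; now {42}
insert 72 → {72, 42}
insert 56 → {72, 56, 42}
treat next patient → 72; now {56, 42}
insert 43 → {56, 43, 42}

80 → 69 → 77 → 75 → 74 → 64 → 60 → 66 → 76 → 72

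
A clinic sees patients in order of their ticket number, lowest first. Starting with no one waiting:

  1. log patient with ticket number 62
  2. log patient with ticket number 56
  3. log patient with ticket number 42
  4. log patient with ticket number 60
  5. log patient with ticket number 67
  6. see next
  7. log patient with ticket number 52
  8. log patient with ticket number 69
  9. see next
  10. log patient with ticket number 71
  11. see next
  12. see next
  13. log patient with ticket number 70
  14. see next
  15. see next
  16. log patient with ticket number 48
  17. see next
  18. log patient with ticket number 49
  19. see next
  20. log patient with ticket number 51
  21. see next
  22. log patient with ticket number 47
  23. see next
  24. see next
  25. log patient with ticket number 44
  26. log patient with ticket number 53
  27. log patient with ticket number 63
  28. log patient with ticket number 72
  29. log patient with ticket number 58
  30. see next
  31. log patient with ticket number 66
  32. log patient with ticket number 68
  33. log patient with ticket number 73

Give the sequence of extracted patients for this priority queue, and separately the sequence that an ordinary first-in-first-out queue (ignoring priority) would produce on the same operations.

priority queue: 42, 52, 56, 60, 62, 67, 48, 49, 51, 47, 69, 44; FIFO queue: 62, 56, 42, 60, 67, 52, 69, 71, 70, 48, 49, 51

insert 62 → {62}
insert 56 → {56, 62}
insert 42 → {42, 56, 62}
insert 60 → {42, 56, 60, 62}
insert 67 → {42, 56, 60, 62, 67}
see next → 42; now {56, 60, 62, 67}
insert 52 → {52, 56, 60, 62, 67}
insert 69 → {52, 56, 60, 62, 67, 69}
see next → 52; now {56, 60, 62, 67, 69}
insert 71 → {56, 60, 62, 67, 69, 71}
see next → 56; now {60, 62, 67, 69, 71}
see next → 60; now {62, 67, 69, 71}
insert 70 → {62, 67, 69, 70, 71}
see next → 62; now {67, 69, 70, 71}
see next → 67; now {69, 70, 71}
insert 48 → {48, 69, 70, 71}
see next → 48; now {69, 70, 71}
insert 49 → {49, 69, 70, 71}
see next → 49; now {69, 70, 71}
insert 51 → {51, 69, 70, 71}
see next → 51; now {69, 70, 71}
insert 47 → {47, 69, 70, 71}
see next → 47; now {69, 70, 71}
see next → 69; now {70, 71}
insert 44 → {44, 70, 71}
insert 53 → {44, 53, 70, 71}
insert 63 → {44, 53, 63, 70, 71}
insert 72 → {44, 53, 63, 70, 71, 72}
insert 58 → {44, 53, 58, 63, 70, 71, 72}
see next → 44; now {53, 58, 63, 70, 71, 72}
insert 66 → {53, 58, 63, 66, 70, 71, 72}
insert 68 → {53, 58, 63, 66, 68, 70, 71, 72}
insert 73 → {53, 58, 63, 66, 68, 70, 71, 72, 73}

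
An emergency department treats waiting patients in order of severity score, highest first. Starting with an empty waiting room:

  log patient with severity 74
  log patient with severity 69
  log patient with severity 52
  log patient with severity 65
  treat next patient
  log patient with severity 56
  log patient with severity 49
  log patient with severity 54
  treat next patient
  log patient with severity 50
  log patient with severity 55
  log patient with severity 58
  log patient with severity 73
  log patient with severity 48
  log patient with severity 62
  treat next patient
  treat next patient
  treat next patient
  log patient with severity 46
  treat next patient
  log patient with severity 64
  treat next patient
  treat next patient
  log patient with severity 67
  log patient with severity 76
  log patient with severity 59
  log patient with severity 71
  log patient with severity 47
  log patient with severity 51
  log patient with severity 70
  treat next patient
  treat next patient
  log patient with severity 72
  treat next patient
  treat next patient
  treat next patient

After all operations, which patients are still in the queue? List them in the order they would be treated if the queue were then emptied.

insert 74 → {74}
insert 69 → {74, 69}
insert 52 → {74, 69, 52}
insert 65 → {74, 69, 65, 52}
treat next patient → 74; now {69, 65, 52}
insert 56 → {69, 65, 56, 52}
insert 49 → {69, 65, 56, 52, 49}
insert 54 → {69, 65, 56, 54, 52, 49}
treat next patient → 69; now {65, 56, 54, 52, 49}
insert 50 → {65, 56, 54, 52, 50, 49}
insert 55 → {65, 56, 55, 54, 52, 50, 49}
insert 58 → {65, 58, 56, 55, 54, 52, 50, 49}
insert 73 → {73, 65, 58, 56, 55, 54, 52, 50, 49}
insert 48 → {73, 65, 58, 56, 55, 54, 52, 50, 49, 48}
insert 62 → {73, 65, 62, 58, 56, 55, 54, 52, 50, 49, 48}
treat next patient → 73; now {65, 62, 58, 56, 55, 54, 52, 50, 49, 48}
treat next patient → 65; now {62, 58, 56, 55, 54, 52, 50, 49, 48}
treat next patient → 62; now {58, 56, 55, 54, 52, 50, 49, 48}
insert 46 → {58, 56, 55, 54, 52, 50, 49, 48, 46}
treat next patient → 58; now {56, 55, 54, 52, 50, 49, 48, 46}
insert 64 → {64, 56, 55, 54, 52, 50, 49, 48, 46}
treat next patient → 64; now {56, 55, 54, 52, 50, 49, 48, 46}
treat next patient → 56; now {55, 54, 52, 50, 49, 48, 46}
insert 67 → {67, 55, 54, 52, 50, 49, 48, 46}
insert 76 → {76, 67, 55, 54, 52, 50, 49, 48, 46}
insert 59 → {76, 67, 59, 55, 54, 52, 50, 49, 48, 46}
insert 71 → {76, 71, 67, 59, 55, 54, 52, 50, 49, 48, 46}
insert 47 → {76, 71, 67, 59, 55, 54, 52, 50, 49, 48, 47, 46}
insert 51 → {76, 71, 67, 59, 55, 54, 52, 51, 50, 49, 48, 47, 46}
insert 70 → {76, 71, 70, 67, 59, 55, 54, 52, 51, 50, 49, 48, 47, 46}
treat next patient → 76; now {71, 70, 67, 59, 55, 54, 52, 51, 50, 49, 48, 47, 46}
treat next patient → 71; now {70, 67, 59, 55, 54, 52, 51, 50, 49, 48, 47, 46}
insert 72 → {72, 70, 67, 59, 55, 54, 52, 51, 50, 49, 48, 47, 46}
treat next patient → 72; now {70, 67, 59, 55, 54, 52, 51, 50, 49, 48, 47, 46}
treat next patient → 70; now {67, 59, 55, 54, 52, 51, 50, 49, 48, 47, 46}
treat next patient → 67; now {59, 55, 54, 52, 51, 50, 49, 48, 47, 46}

59 → 55 → 54 → 52 → 51 → 50 → 49 → 48 → 47 → 46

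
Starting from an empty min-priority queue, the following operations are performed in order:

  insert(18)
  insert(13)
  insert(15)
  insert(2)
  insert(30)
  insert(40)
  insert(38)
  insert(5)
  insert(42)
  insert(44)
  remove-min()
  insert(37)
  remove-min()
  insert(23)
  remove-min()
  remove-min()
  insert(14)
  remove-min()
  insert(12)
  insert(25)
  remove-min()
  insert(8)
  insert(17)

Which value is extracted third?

insert 18 → {18}
insert 13 → {13, 18}
insert 15 → {13, 15, 18}
insert 2 → {2, 13, 15, 18}
insert 30 → {2, 13, 15, 18, 30}
insert 40 → {2, 13, 15, 18, 30, 40}
insert 38 → {2, 13, 15, 18, 30, 38, 40}
insert 5 → {2, 5, 13, 15, 18, 30, 38, 40}
insert 42 → {2, 5, 13, 15, 18, 30, 38, 40, 42}
insert 44 → {2, 5, 13, 15, 18, 30, 38, 40, 42, 44}
remove-min → 2; now {5, 13, 15, 18, 30, 38, 40, 42, 44}
insert 37 → {5, 13, 15, 18, 30, 37, 38, 40, 42, 44}
remove-min → 5; now {13, 15, 18, 30, 37, 38, 40, 42, 44}
insert 23 → {13, 15, 18, 23, 30, 37, 38, 40, 42, 44}
remove-min → 13; now {15, 18, 23, 30, 37, 38, 40, 42, 44}
remove-min → 15; now {18, 23, 30, 37, 38, 40, 42, 44}
insert 14 → {14, 18, 23, 30, 37, 38, 40, 42, 44}
remove-min → 14; now {18, 23, 30, 37, 38, 40, 42, 44}
insert 12 → {12, 18, 23, 30, 37, 38, 40, 42, 44}
insert 25 → {12, 18, 23, 25, 30, 37, 38, 40, 42, 44}
remove-min → 12; now {18, 23, 25, 30, 37, 38, 40, 42, 44}
insert 8 → {8, 18, 23, 25, 30, 37, 38, 40, 42, 44}
insert 17 → {8, 17, 18, 23, 25, 30, 37, 38, 40, 42, 44}

13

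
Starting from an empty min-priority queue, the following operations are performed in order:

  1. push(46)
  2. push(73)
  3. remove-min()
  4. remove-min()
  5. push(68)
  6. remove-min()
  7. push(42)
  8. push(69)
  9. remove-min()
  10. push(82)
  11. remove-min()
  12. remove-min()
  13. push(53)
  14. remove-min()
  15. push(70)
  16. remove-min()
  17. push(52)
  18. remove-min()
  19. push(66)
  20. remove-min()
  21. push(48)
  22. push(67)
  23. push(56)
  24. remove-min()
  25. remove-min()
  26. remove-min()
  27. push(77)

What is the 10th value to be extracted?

66

insert 46 → {46}
insert 73 → {46, 73}
remove-min → 46; now {73}
remove-min → 73; now {}
insert 68 → {68}
remove-min → 68; now {}
insert 42 → {42}
insert 69 → {42, 69}
remove-min → 42; now {69}
insert 82 → {69, 82}
remove-min → 69; now {82}
remove-min → 82; now {}
insert 53 → {53}
remove-min → 53; now {}
insert 70 → {70}
remove-min → 70; now {}
insert 52 → {52}
remove-min → 52; now {}
insert 66 → {66}
remove-min → 66; now {}
insert 48 → {48}
insert 67 → {48, 67}
insert 56 → {48, 56, 67}
remove-min → 48; now {56, 67}
remove-min → 56; now {67}
remove-min → 67; now {}
insert 77 → {77}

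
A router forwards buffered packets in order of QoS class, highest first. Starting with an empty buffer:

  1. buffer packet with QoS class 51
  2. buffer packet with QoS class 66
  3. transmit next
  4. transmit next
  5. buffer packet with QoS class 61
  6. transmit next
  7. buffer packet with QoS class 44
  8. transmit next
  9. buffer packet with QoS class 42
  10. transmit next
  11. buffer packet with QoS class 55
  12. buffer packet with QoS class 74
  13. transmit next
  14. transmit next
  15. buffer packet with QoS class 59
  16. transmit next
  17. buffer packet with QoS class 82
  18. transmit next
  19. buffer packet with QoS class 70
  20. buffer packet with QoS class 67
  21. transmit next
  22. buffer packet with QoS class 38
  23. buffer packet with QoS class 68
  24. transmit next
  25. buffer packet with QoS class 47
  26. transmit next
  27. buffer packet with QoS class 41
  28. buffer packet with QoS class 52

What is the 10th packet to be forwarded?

70

insert 51 → {51}
insert 66 → {66, 51}
transmit next → 66; now {51}
transmit next → 51; now {}
insert 61 → {61}
transmit next → 61; now {}
insert 44 → {44}
transmit next → 44; now {}
insert 42 → {42}
transmit next → 42; now {}
insert 55 → {55}
insert 74 → {74, 55}
transmit next → 74; now {55}
transmit next → 55; now {}
insert 59 → {59}
transmit next → 59; now {}
insert 82 → {82}
transmit next → 82; now {}
insert 70 → {70}
insert 67 → {70, 67}
transmit next → 70; now {67}
insert 38 → {67, 38}
insert 68 → {68, 67, 38}
transmit next → 68; now {67, 38}
insert 47 → {67, 47, 38}
transmit next → 67; now {47, 38}
insert 41 → {47, 41, 38}
insert 52 → {52, 47, 41, 38}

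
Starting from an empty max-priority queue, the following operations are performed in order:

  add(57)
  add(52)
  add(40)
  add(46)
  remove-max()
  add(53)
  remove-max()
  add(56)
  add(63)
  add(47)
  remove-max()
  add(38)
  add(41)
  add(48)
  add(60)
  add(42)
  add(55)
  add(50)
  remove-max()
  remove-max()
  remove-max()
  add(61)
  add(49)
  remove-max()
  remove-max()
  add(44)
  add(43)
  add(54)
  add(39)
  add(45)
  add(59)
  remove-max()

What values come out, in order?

insert 57 → {57}
insert 52 → {57, 52}
insert 40 → {57, 52, 40}
insert 46 → {57, 52, 46, 40}
remove-max → 57; now {52, 46, 40}
insert 53 → {53, 52, 46, 40}
remove-max → 53; now {52, 46, 40}
insert 56 → {56, 52, 46, 40}
insert 63 → {63, 56, 52, 46, 40}
insert 47 → {63, 56, 52, 47, 46, 40}
remove-max → 63; now {56, 52, 47, 46, 40}
insert 38 → {56, 52, 47, 46, 40, 38}
insert 41 → {56, 52, 47, 46, 41, 40, 38}
insert 48 → {56, 52, 48, 47, 46, 41, 40, 38}
insert 60 → {60, 56, 52, 48, 47, 46, 41, 40, 38}
insert 42 → {60, 56, 52, 48, 47, 46, 42, 41, 40, 38}
insert 55 → {60, 56, 55, 52, 48, 47, 46, 42, 41, 40, 38}
insert 50 → {60, 56, 55, 52, 50, 48, 47, 46, 42, 41, 40, 38}
remove-max → 60; now {56, 55, 52, 50, 48, 47, 46, 42, 41, 40, 38}
remove-max → 56; now {55, 52, 50, 48, 47, 46, 42, 41, 40, 38}
remove-max → 55; now {52, 50, 48, 47, 46, 42, 41, 40, 38}
insert 61 → {61, 52, 50, 48, 47, 46, 42, 41, 40, 38}
insert 49 → {61, 52, 50, 49, 48, 47, 46, 42, 41, 40, 38}
remove-max → 61; now {52, 50, 49, 48, 47, 46, 42, 41, 40, 38}
remove-max → 52; now {50, 49, 48, 47, 46, 42, 41, 40, 38}
insert 44 → {50, 49, 48, 47, 46, 44, 42, 41, 40, 38}
insert 43 → {50, 49, 48, 47, 46, 44, 43, 42, 41, 40, 38}
insert 54 → {54, 50, 49, 48, 47, 46, 44, 43, 42, 41, 40, 38}
insert 39 → {54, 50, 49, 48, 47, 46, 44, 43, 42, 41, 40, 39, 38}
insert 45 → {54, 50, 49, 48, 47, 46, 45, 44, 43, 42, 41, 40, 39, 38}
insert 59 → {59, 54, 50, 49, 48, 47, 46, 45, 44, 43, 42, 41, 40, 39, 38}
remove-max → 59; now {54, 50, 49, 48, 47, 46, 45, 44, 43, 42, 41, 40, 39, 38}

[57, 53, 63, 60, 56, 55, 61, 52, 59]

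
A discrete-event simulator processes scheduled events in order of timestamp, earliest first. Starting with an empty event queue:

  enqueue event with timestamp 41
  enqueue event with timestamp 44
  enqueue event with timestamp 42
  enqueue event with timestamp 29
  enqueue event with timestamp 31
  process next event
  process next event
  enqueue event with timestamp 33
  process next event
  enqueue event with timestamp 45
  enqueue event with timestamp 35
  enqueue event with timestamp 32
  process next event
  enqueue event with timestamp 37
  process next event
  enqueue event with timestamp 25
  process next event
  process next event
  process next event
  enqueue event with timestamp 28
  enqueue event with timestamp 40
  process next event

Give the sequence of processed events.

insert 41 → {41}
insert 44 → {41, 44}
insert 42 → {41, 42, 44}
insert 29 → {29, 41, 42, 44}
insert 31 → {29, 31, 41, 42, 44}
process next event → 29; now {31, 41, 42, 44}
process next event → 31; now {41, 42, 44}
insert 33 → {33, 41, 42, 44}
process next event → 33; now {41, 42, 44}
insert 45 → {41, 42, 44, 45}
insert 35 → {35, 41, 42, 44, 45}
insert 32 → {32, 35, 41, 42, 44, 45}
process next event → 32; now {35, 41, 42, 44, 45}
insert 37 → {35, 37, 41, 42, 44, 45}
process next event → 35; now {37, 41, 42, 44, 45}
insert 25 → {25, 37, 41, 42, 44, 45}
process next event → 25; now {37, 41, 42, 44, 45}
process next event → 37; now {41, 42, 44, 45}
process next event → 41; now {42, 44, 45}
insert 28 → {28, 42, 44, 45}
insert 40 → {28, 40, 42, 44, 45}
process next event → 28; now {40, 42, 44, 45}

29 → 31 → 33 → 32 → 35 → 25 → 37 → 41 → 28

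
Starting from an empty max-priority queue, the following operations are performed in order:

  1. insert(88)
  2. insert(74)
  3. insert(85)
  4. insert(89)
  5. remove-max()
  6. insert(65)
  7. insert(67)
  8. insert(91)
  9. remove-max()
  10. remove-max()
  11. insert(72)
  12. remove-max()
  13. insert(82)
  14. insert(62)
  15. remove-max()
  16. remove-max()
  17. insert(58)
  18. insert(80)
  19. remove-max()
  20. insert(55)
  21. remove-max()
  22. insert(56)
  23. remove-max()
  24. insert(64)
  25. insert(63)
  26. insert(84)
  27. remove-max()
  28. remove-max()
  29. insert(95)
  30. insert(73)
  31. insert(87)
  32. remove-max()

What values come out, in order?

[89, 91, 88, 85, 82, 74, 80, 72, 67, 84, 65, 95]

insert 88 → {88}
insert 74 → {88, 74}
insert 85 → {88, 85, 74}
insert 89 → {89, 88, 85, 74}
remove-max → 89; now {88, 85, 74}
insert 65 → {88, 85, 74, 65}
insert 67 → {88, 85, 74, 67, 65}
insert 91 → {91, 88, 85, 74, 67, 65}
remove-max → 91; now {88, 85, 74, 67, 65}
remove-max → 88; now {85, 74, 67, 65}
insert 72 → {85, 74, 72, 67, 65}
remove-max → 85; now {74, 72, 67, 65}
insert 82 → {82, 74, 72, 67, 65}
insert 62 → {82, 74, 72, 67, 65, 62}
remove-max → 82; now {74, 72, 67, 65, 62}
remove-max → 74; now {72, 67, 65, 62}
insert 58 → {72, 67, 65, 62, 58}
insert 80 → {80, 72, 67, 65, 62, 58}
remove-max → 80; now {72, 67, 65, 62, 58}
insert 55 → {72, 67, 65, 62, 58, 55}
remove-max → 72; now {67, 65, 62, 58, 55}
insert 56 → {67, 65, 62, 58, 56, 55}
remove-max → 67; now {65, 62, 58, 56, 55}
insert 64 → {65, 64, 62, 58, 56, 55}
insert 63 → {65, 64, 63, 62, 58, 56, 55}
insert 84 → {84, 65, 64, 63, 62, 58, 56, 55}
remove-max → 84; now {65, 64, 63, 62, 58, 56, 55}
remove-max → 65; now {64, 63, 62, 58, 56, 55}
insert 95 → {95, 64, 63, 62, 58, 56, 55}
insert 73 → {95, 73, 64, 63, 62, 58, 56, 55}
insert 87 → {95, 87, 73, 64, 63, 62, 58, 56, 55}
remove-max → 95; now {87, 73, 64, 63, 62, 58, 56, 55}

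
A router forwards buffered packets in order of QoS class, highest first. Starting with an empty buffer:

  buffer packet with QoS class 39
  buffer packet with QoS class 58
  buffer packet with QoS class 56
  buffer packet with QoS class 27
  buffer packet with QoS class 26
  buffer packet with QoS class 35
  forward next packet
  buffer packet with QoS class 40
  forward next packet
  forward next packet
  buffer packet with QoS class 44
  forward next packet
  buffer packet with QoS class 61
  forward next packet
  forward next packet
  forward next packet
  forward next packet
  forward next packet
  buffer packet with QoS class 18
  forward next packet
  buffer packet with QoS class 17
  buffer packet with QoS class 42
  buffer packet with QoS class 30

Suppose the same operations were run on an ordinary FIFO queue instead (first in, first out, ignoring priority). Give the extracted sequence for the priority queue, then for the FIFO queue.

insert 39 → {39}
insert 58 → {58, 39}
insert 56 → {58, 56, 39}
insert 27 → {58, 56, 39, 27}
insert 26 → {58, 56, 39, 27, 26}
insert 35 → {58, 56, 39, 35, 27, 26}
forward next packet → 58; now {56, 39, 35, 27, 26}
insert 40 → {56, 40, 39, 35, 27, 26}
forward next packet → 56; now {40, 39, 35, 27, 26}
forward next packet → 40; now {39, 35, 27, 26}
insert 44 → {44, 39, 35, 27, 26}
forward next packet → 44; now {39, 35, 27, 26}
insert 61 → {61, 39, 35, 27, 26}
forward next packet → 61; now {39, 35, 27, 26}
forward next packet → 39; now {35, 27, 26}
forward next packet → 35; now {27, 26}
forward next packet → 27; now {26}
forward next packet → 26; now {}
insert 18 → {18}
forward next packet → 18; now {}
insert 17 → {17}
insert 42 → {42, 17}
insert 30 → {42, 30, 17}

priority queue: 58, 56, 40, 44, 61, 39, 35, 27, 26, 18; FIFO queue: 39 → 58 → 56 → 27 → 26 → 35 → 40 → 44 → 61 → 18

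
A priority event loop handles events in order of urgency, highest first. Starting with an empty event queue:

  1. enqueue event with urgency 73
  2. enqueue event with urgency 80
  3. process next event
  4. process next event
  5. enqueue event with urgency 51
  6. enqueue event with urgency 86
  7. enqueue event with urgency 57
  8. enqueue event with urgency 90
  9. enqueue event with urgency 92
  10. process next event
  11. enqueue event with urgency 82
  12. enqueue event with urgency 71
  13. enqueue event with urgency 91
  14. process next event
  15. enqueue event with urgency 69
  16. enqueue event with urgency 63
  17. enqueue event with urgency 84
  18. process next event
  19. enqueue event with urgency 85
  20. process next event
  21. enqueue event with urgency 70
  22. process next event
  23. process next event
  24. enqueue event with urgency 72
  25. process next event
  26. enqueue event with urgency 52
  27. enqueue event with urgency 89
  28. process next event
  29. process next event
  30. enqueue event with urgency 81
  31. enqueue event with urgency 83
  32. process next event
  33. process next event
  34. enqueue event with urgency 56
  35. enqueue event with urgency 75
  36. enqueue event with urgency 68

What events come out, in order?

80 → 73 → 92 → 91 → 90 → 86 → 85 → 84 → 82 → 89 → 72 → 83 → 81

insert 73 → {73}
insert 80 → {80, 73}
process next event → 80; now {73}
process next event → 73; now {}
insert 51 → {51}
insert 86 → {86, 51}
insert 57 → {86, 57, 51}
insert 90 → {90, 86, 57, 51}
insert 92 → {92, 90, 86, 57, 51}
process next event → 92; now {90, 86, 57, 51}
insert 82 → {90, 86, 82, 57, 51}
insert 71 → {90, 86, 82, 71, 57, 51}
insert 91 → {91, 90, 86, 82, 71, 57, 51}
process next event → 91; now {90, 86, 82, 71, 57, 51}
insert 69 → {90, 86, 82, 71, 69, 57, 51}
insert 63 → {90, 86, 82, 71, 69, 63, 57, 51}
insert 84 → {90, 86, 84, 82, 71, 69, 63, 57, 51}
process next event → 90; now {86, 84, 82, 71, 69, 63, 57, 51}
insert 85 → {86, 85, 84, 82, 71, 69, 63, 57, 51}
process next event → 86; now {85, 84, 82, 71, 69, 63, 57, 51}
insert 70 → {85, 84, 82, 71, 70, 69, 63, 57, 51}
process next event → 85; now {84, 82, 71, 70, 69, 63, 57, 51}
process next event → 84; now {82, 71, 70, 69, 63, 57, 51}
insert 72 → {82, 72, 71, 70, 69, 63, 57, 51}
process next event → 82; now {72, 71, 70, 69, 63, 57, 51}
insert 52 → {72, 71, 70, 69, 63, 57, 52, 51}
insert 89 → {89, 72, 71, 70, 69, 63, 57, 52, 51}
process next event → 89; now {72, 71, 70, 69, 63, 57, 52, 51}
process next event → 72; now {71, 70, 69, 63, 57, 52, 51}
insert 81 → {81, 71, 70, 69, 63, 57, 52, 51}
insert 83 → {83, 81, 71, 70, 69, 63, 57, 52, 51}
process next event → 83; now {81, 71, 70, 69, 63, 57, 52, 51}
process next event → 81; now {71, 70, 69, 63, 57, 52, 51}
insert 56 → {71, 70, 69, 63, 57, 56, 52, 51}
insert 75 → {75, 71, 70, 69, 63, 57, 56, 52, 51}
insert 68 → {75, 71, 70, 69, 68, 63, 57, 56, 52, 51}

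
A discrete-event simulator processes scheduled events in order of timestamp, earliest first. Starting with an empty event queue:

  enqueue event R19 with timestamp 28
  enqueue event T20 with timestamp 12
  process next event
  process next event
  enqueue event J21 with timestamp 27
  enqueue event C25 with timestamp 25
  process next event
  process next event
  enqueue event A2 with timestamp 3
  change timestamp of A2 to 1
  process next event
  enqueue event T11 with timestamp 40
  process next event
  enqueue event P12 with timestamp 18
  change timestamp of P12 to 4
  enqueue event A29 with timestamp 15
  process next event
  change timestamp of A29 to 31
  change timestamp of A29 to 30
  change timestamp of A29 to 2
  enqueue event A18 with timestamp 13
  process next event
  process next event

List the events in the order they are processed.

add R19 (timestamp 28) → {R19:28}
add T20 (timestamp 12) → {T20:12, R19:28}
process next event → T20; now {R19:28}
process next event → R19; now {}
add J21 (timestamp 27) → {J21:27}
add C25 (timestamp 25) → {C25:25, J21:27}
process next event → C25; now {J21:27}
process next event → J21; now {}
add A2 (timestamp 3) → {A2:3}
update A2 to timestamp 1 → {A2:1}
process next event → A2; now {}
add T11 (timestamp 40) → {T11:40}
process next event → T11; now {}
add P12 (timestamp 18) → {P12:18}
update P12 to timestamp 4 → {P12:4}
add A29 (timestamp 15) → {P12:4, A29:15}
process next event → P12; now {A29:15}
update A29 to timestamp 31 → {A29:31}
update A29 to timestamp 30 → {A29:30}
update A29 to timestamp 2 → {A29:2}
add A18 (timestamp 13) → {A29:2, A18:13}
process next event → A29; now {A18:13}
process next event → A18; now {}

T20, R19, C25, J21, A2, T11, P12, A29, A18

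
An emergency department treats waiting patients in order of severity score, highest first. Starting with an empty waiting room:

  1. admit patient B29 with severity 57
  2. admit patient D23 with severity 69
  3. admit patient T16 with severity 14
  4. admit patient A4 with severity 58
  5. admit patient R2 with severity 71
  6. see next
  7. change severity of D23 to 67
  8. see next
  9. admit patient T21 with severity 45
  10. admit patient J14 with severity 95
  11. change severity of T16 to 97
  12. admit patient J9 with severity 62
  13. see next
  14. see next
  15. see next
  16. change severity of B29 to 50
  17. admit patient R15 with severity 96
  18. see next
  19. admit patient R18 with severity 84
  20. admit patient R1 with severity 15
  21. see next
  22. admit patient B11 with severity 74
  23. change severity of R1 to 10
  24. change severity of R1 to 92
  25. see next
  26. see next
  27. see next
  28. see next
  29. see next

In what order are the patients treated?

add B29 (severity 57) → {B29:57}
add D23 (severity 69) → {D23:69, B29:57}
add T16 (severity 14) → {D23:69, B29:57, T16:14}
add A4 (severity 58) → {D23:69, A4:58, B29:57, T16:14}
add R2 (severity 71) → {R2:71, D23:69, A4:58, B29:57, T16:14}
see next → R2; now {D23:69, A4:58, B29:57, T16:14}
update D23 to severity 67 → {D23:67, A4:58, B29:57, T16:14}
see next → D23; now {A4:58, B29:57, T16:14}
add T21 (severity 45) → {A4:58, B29:57, T21:45, T16:14}
add J14 (severity 95) → {J14:95, A4:58, B29:57, T21:45, T16:14}
update T16 to severity 97 → {T16:97, J14:95, A4:58, B29:57, T21:45}
add J9 (severity 62) → {T16:97, J14:95, J9:62, A4:58, B29:57, T21:45}
see next → T16; now {J14:95, J9:62, A4:58, B29:57, T21:45}
see next → J14; now {J9:62, A4:58, B29:57, T21:45}
see next → J9; now {A4:58, B29:57, T21:45}
update B29 to severity 50 → {A4:58, B29:50, T21:45}
add R15 (severity 96) → {R15:96, A4:58, B29:50, T21:45}
see next → R15; now {A4:58, B29:50, T21:45}
add R18 (severity 84) → {R18:84, A4:58, B29:50, T21:45}
add R1 (severity 15) → {R18:84, A4:58, B29:50, T21:45, R1:15}
see next → R18; now {A4:58, B29:50, T21:45, R1:15}
add B11 (severity 74) → {B11:74, A4:58, B29:50, T21:45, R1:15}
update R1 to severity 10 → {B11:74, A4:58, B29:50, T21:45, R1:10}
update R1 to severity 92 → {R1:92, B11:74, A4:58, B29:50, T21:45}
see next → R1; now {B11:74, A4:58, B29:50, T21:45}
see next → B11; now {A4:58, B29:50, T21:45}
see next → A4; now {B29:50, T21:45}
see next → B29; now {T21:45}
see next → T21; now {}

R2, D23, T16, J14, J9, R15, R18, R1, B11, A4, B29, T21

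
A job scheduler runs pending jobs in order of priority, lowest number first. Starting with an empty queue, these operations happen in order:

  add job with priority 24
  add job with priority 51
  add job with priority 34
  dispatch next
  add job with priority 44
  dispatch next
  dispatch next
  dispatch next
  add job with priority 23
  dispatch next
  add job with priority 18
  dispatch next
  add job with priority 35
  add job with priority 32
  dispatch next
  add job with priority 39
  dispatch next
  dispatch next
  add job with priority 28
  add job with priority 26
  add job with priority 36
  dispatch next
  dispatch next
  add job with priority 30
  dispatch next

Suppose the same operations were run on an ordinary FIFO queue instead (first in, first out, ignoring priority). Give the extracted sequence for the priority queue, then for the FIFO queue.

priority queue: 24 → 34 → 44 → 51 → 23 → 18 → 32 → 35 → 39 → 26 → 28 → 30; FIFO queue: [24, 51, 34, 44, 23, 18, 35, 32, 39, 28, 26, 36]

insert 24 → {24}
insert 51 → {24, 51}
insert 34 → {24, 34, 51}
dispatch next → 24; now {34, 51}
insert 44 → {34, 44, 51}
dispatch next → 34; now {44, 51}
dispatch next → 44; now {51}
dispatch next → 51; now {}
insert 23 → {23}
dispatch next → 23; now {}
insert 18 → {18}
dispatch next → 18; now {}
insert 35 → {35}
insert 32 → {32, 35}
dispatch next → 32; now {35}
insert 39 → {35, 39}
dispatch next → 35; now {39}
dispatch next → 39; now {}
insert 28 → {28}
insert 26 → {26, 28}
insert 36 → {26, 28, 36}
dispatch next → 26; now {28, 36}
dispatch next → 28; now {36}
insert 30 → {30, 36}
dispatch next → 30; now {36}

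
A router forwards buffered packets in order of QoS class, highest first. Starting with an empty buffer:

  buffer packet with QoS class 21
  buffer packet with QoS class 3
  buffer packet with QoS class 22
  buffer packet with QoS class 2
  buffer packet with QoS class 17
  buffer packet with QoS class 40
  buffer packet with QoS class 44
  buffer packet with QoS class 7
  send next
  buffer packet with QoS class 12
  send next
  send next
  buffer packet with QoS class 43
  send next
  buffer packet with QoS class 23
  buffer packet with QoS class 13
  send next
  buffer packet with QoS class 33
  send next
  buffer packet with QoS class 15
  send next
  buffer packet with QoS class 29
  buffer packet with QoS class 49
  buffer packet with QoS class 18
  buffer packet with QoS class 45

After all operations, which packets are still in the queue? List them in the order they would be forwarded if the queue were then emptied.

49, 45, 29, 18, 17, 15, 13, 12, 7, 3, 2

insert 21 → {21}
insert 3 → {21, 3}
insert 22 → {22, 21, 3}
insert 2 → {22, 21, 3, 2}
insert 17 → {22, 21, 17, 3, 2}
insert 40 → {40, 22, 21, 17, 3, 2}
insert 44 → {44, 40, 22, 21, 17, 3, 2}
insert 7 → {44, 40, 22, 21, 17, 7, 3, 2}
send next → 44; now {40, 22, 21, 17, 7, 3, 2}
insert 12 → {40, 22, 21, 17, 12, 7, 3, 2}
send next → 40; now {22, 21, 17, 12, 7, 3, 2}
send next → 22; now {21, 17, 12, 7, 3, 2}
insert 43 → {43, 21, 17, 12, 7, 3, 2}
send next → 43; now {21, 17, 12, 7, 3, 2}
insert 23 → {23, 21, 17, 12, 7, 3, 2}
insert 13 → {23, 21, 17, 13, 12, 7, 3, 2}
send next → 23; now {21, 17, 13, 12, 7, 3, 2}
insert 33 → {33, 21, 17, 13, 12, 7, 3, 2}
send next → 33; now {21, 17, 13, 12, 7, 3, 2}
insert 15 → {21, 17, 15, 13, 12, 7, 3, 2}
send next → 21; now {17, 15, 13, 12, 7, 3, 2}
insert 29 → {29, 17, 15, 13, 12, 7, 3, 2}
insert 49 → {49, 29, 17, 15, 13, 12, 7, 3, 2}
insert 18 → {49, 29, 18, 17, 15, 13, 12, 7, 3, 2}
insert 45 → {49, 45, 29, 18, 17, 15, 13, 12, 7, 3, 2}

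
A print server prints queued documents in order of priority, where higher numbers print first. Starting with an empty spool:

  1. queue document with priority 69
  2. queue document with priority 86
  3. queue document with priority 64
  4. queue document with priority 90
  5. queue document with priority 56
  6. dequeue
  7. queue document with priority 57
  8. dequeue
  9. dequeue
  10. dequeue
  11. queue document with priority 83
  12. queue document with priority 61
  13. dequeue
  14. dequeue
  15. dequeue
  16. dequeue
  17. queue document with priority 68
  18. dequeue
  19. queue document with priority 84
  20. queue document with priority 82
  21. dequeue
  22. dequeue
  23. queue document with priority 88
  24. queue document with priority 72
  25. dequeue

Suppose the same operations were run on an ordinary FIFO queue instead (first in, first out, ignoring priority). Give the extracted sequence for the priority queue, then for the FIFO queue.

insert 69 → {69}
insert 86 → {86, 69}
insert 64 → {86, 69, 64}
insert 90 → {90, 86, 69, 64}
insert 56 → {90, 86, 69, 64, 56}
dequeue → 90; now {86, 69, 64, 56}
insert 57 → {86, 69, 64, 57, 56}
dequeue → 86; now {69, 64, 57, 56}
dequeue → 69; now {64, 57, 56}
dequeue → 64; now {57, 56}
insert 83 → {83, 57, 56}
insert 61 → {83, 61, 57, 56}
dequeue → 83; now {61, 57, 56}
dequeue → 61; now {57, 56}
dequeue → 57; now {56}
dequeue → 56; now {}
insert 68 → {68}
dequeue → 68; now {}
insert 84 → {84}
insert 82 → {84, 82}
dequeue → 84; now {82}
dequeue → 82; now {}
insert 88 → {88}
insert 72 → {88, 72}
dequeue → 88; now {72}

priority queue: 90, 86, 69, 64, 83, 61, 57, 56, 68, 84, 82, 88; FIFO queue: [69, 86, 64, 90, 56, 57, 83, 61, 68, 84, 82, 88]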